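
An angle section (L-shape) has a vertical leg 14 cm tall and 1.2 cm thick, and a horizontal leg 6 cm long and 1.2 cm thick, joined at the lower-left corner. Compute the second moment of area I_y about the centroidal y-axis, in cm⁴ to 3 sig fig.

Break the section into simple shapes (no overlaps), measuring from the bottom-left corner of the bounding box.
Vertical leg: 1.2 × 14, A = 16.8 cm², x = 0.6 cm, Ī = 2.016 cm⁴.
Horizontal leg (remainder): 4.8 × 1.2, A = 5.76 cm², x = 3.6 cm, Ī = 11.059 cm⁴.
Centroid: x̄ = ΣA·x / ΣA = 1.366 cm.
Transfer each piece to the centroidal y-axis using Ī + A·d² with d = x − 1.366:
  vertical leg: d = -0.76596 cm → contributes +11.872 cm⁴
  horizontal leg (remainder): d = 2.234 cm → contributes +39.807 cm⁴
Total I = 51.679 cm⁴.

I_y ≈ 51.7 cm⁴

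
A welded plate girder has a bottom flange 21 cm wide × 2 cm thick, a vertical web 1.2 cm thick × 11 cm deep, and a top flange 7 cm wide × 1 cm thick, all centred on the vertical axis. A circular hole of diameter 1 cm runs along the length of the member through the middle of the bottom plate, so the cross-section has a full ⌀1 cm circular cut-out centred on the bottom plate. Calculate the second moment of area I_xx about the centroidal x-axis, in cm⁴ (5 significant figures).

Split into non-overlapping primitives; take the origin at the lower-left of the bounding box.
Bottom plate: 21 × 2, A = 42 cm², y = 1 cm, Ī = 14 cm⁴.
Web plate: 1.2 × 11, A = 13.2 cm², y = 7.5 cm, Ī = 133.1 cm⁴.
Top plate: 7 × 1, A = 7 cm², y = 13.5 cm, Ī = 0.5833333 cm⁴.
Hole (subtracted): ⌀1, A = 0.7853982 cm², y = 1 cm, Ī = 0.04908739 cm⁴.
Centroid: ȳ = ΣA·y / ΣA = 3.821805 cm.
Transfer each piece to the centroidal x-axis using Ī + A·d² with d = y − 3.821805:
  bottom plate: d = -2.821805 cm → contributes +348.4284 cm⁴
  web plate: d = 3.678195 cm → contributes +311.6844 cm⁴
  top plate: d = 9.678195 cm → contributes +656.2556 cm⁴
  hole: d = -2.821805 cm → contributes −6.302884 cm⁴
Total I = 1310.066 cm⁴.

I_xx ≈ 1310.1 cm⁴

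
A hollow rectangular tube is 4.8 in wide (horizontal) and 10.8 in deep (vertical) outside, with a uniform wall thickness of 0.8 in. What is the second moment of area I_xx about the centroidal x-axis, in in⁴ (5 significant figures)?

I_xx ≈ 296.23 in⁴

Decompose the section into non-overlapping parts with the origin at the bottom-left of its bounding rectangle.
Outer rectangle: 4.8 × 10.8, A = 51.84 in², y = 5.4 in, Ī = 503.8848 in⁴.
Inner void (subtracted): 3.2 × 9.2, A = 29.44 in², y = 5.4 in, Ī = 207.6501 in⁴.
By symmetry the centroid is at mid-height, ȳ = 5.4 in.
All pieces are centred on the centroidal x-axis, so I = ΣĪ (holes subtracted) = 296.2347 in⁴.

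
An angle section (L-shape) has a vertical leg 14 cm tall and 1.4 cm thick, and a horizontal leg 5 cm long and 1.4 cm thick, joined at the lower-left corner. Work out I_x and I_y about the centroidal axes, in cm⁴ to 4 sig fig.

Decompose the section into non-overlapping parts with the origin at the bottom-left of its bounding rectangle.
Vertical leg: 1.4 × 14, A = 19.6 cm², y = 7 cm, Ī = 320.133 cm⁴.
Horizontal leg (remainder): 3.6 × 1.4, A = 5.04 cm², y = 0.7 cm, Ī = 0.8232 cm⁴.
Centroid: ȳ = ΣA·y / ΣA = 5.71136 cm.
Transfer each piece to the centroidal x-axis using Ī + A·d² with d = y − 5.71136:
  vertical leg: d = 1.28864 cm → contributes +352.681 cm⁴
  horizontal leg (remainder): d = -5.01136 cm → contributes +127.397 cm⁴
Total I = 480.077 cm⁴.
For the y-axis: x̄ = 1.21136 cm.
Repeating about the centroidal y-axis gives I_y = 33.7014 cm⁴.

I_x ≈ 480.1 cm⁴, I_y ≈ 33.70 cm⁴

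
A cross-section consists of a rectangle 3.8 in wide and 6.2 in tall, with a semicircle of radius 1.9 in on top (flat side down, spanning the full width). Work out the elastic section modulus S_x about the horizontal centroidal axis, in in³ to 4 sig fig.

Treat the section as a set of non-overlapping primitives; coordinates are from the bounding-box lower-left.
Rectangular body: 3.8 × 6.2, A = 23.56 in², y = 3.1 in, Ī = 75.4705 in⁴.
Semicircular cap: semicircle r = 1.9, A = 5.67057 in², y = 7.00639 in, Ī = 1.43036 in⁴.
Centroid: ȳ = ΣA·y / ΣA = 3.85782 in.
Transfer each piece to the horizontal centroidal axis using Ī + A·d² with d = y − 3.85782:
  rectangular body: d = -0.757818 in → contributes +89.0008 in⁴
  semicircular cap: d = 3.14857 in → contributes +57.6455 in⁴
Total I = 146.646 in⁴.
Extreme fibre distance c = 4.24218 in; S = I/c = 34.5686 in³.

S_x ≈ 34.57 in³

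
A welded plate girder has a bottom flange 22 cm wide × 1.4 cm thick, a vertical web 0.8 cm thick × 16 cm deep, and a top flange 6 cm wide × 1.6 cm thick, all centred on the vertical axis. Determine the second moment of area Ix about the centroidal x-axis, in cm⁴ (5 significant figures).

Ix ≈ 2722.0 cm⁴

Split into non-overlapping primitives; take the origin at the lower-left of the bounding box.
Bottom plate: 22 × 1.4, A = 30.8 cm², y = 0.7 cm, Ī = 5.030667 cm⁴.
Web plate: 0.8 × 16, A = 12.8 cm², y = 9.4 cm, Ī = 273.0667 cm⁴.
Top plate: 6 × 1.6, A = 9.6 cm², y = 18.2 cm, Ī = 2.048 cm⁴.
Centroid: ȳ = ΣA·y / ΣA = 5.951128 cm.
Transfer each piece to the centroidal x-axis using Ī + A·d² with d = y − 5.951128:
  bottom plate: d = -5.251128 cm → contributes +854.3204 cm⁴
  web plate: d = 3.448872 cm → contributes +425.3191 cm⁴
  top plate: d = 12.24887 cm → contributes +1442.383 cm⁴
Total I = 2722.022 cm⁴.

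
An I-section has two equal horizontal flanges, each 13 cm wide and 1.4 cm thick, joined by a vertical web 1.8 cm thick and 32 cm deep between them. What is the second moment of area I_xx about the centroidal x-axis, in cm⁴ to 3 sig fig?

I_xx ≈ 1.51 × 10⁴ cm⁴

Treat the section as a set of non-overlapping primitives; coordinates are from the bounding-box lower-left.
Bottom flange: 13 × 1.4, A = 18.2 cm², y = 0.7 cm, Ī = 2.9727 cm⁴.
Web: 1.8 × 32, A = 57.6 cm², y = 17.4 cm, Ī = 4915.2 cm⁴.
Top flange: 13 × 1.4, A = 18.2 cm², y = 34.1 cm, Ī = 2.9727 cm⁴.
By symmetry the centroid is at mid-height, ȳ = 17.4 cm.
Transfer each piece to the centroidal x-axis using Ī + A·d² with d = y − 17.4:
  bottom flange: d = -16.7 cm → contributes +5078.8 cm⁴
  web: d = 0 cm → contributes +4915.2 cm⁴
  top flange: d = 16.7 cm → contributes +5078.8 cm⁴
Total I = 15 073 cm⁴.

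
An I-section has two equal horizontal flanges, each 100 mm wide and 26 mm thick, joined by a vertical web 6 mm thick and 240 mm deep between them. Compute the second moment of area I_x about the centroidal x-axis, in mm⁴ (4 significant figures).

I_x ≈ 9.919 × 10⁷ mm⁴

Break the section into simple shapes (no overlaps), measuring from the bottom-left corner of the bounding box.
Bottom flange: 100 × 26, A = 2 600 mm², y = 13 mm, Ī = 146 467 mm⁴.
Web: 6 × 240, A = 1 440 mm², y = 146 mm, Ī = 6 912 000 mm⁴.
Top flange: 100 × 26, A = 2 600 mm², y = 279 mm, Ī = 146 467 mm⁴.
By symmetry the centroid is at mid-height, ȳ = 146 mm.
Transfer each piece to the centroidal x-axis using Ī + A·d² with d = y − 146:
  bottom flange: d = -133 mm → contributes +46 137 867 mm⁴
  web: d = 0 mm → contributes +6 912 000 mm⁴
  top flange: d = 133 mm → contributes +46 137 867 mm⁴
Total I = 99 187 733 mm⁴.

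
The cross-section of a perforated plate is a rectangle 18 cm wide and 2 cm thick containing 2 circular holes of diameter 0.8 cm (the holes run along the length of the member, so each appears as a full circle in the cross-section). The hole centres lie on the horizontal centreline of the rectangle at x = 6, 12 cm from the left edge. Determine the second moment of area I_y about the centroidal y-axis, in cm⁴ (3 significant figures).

Split into non-overlapping primitives; take the origin at the lower-left of the bounding box.
Plate: 18 × 2, A = 36 cm², x = 9 cm, Ī = 972 cm⁴.
Hole 1 (subtracted): ⌀0.8, A = 0.50265 cm², x = 6 cm, Ī = 0.020106 cm⁴.
Hole 2 (subtracted): ⌀0.8, A = 0.50265 cm², x = 12 cm, Ī = 0.020106 cm⁴.
By symmetry the centroid is at mid-width, x̄ = 9 cm.
Transfer each piece to the centroidal y-axis using Ī + A·d² with d = x − 9:
  plate: d = 0 cm → contributes +972 cm⁴
  hole 1: d = -3 cm → contributes −4.544 cm⁴
  hole 2: d = 3 cm → contributes −4.544 cm⁴
Total I = 962.91 cm⁴.

I_y ≈ 963 cm⁴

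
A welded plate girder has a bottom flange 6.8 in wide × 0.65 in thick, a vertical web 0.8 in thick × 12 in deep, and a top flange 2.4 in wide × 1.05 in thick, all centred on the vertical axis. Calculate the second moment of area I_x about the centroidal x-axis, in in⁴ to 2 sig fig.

Treat the section as a set of non-overlapping primitives; coordinates are from the bounding-box lower-left.
Bottom plate: 6.8 × 0.65, A = 4.42 in², y = 0.325 in, Ī = 0.1556 in⁴.
Web plate: 0.8 × 12, A = 9.6 in², y = 6.65 in, Ī = 115.2 in⁴.
Top plate: 2.4 × 1.05, A = 2.52 in², y = 13.18 in, Ī = 0.2315 in⁴.
Centroid: ȳ = ΣA·y / ΣA = 5.954 in.
Transfer each piece to the centroidal x-axis using Ī + A·d² with d = y − 5.954:
  bottom plate: d = -5.629 in → contributes +140.2 in⁴
  web plate: d = 0.6961 in → contributes +119.9 in⁴
  top plate: d = 7.221 in → contributes +131.6 in⁴
Total I = 391.7 in⁴.

I_x ≈ 390 in⁴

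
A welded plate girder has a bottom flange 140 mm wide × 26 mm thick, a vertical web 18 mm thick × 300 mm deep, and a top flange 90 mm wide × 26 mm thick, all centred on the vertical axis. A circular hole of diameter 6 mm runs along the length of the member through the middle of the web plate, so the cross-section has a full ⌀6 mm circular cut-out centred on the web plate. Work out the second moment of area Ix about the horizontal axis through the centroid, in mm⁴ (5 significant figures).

Ix ≈ 1.9576 × 10⁸ mm⁴

Split into non-overlapping primitives; take the origin at the lower-left of the bounding box.
Bottom plate: 140 × 26, A = 3 640 mm², y = 13 mm, Ī = 205053.3 mm⁴.
Web plate: 18 × 300, A = 5 400 mm², y = 176 mm, Ī = 40 500 000 mm⁴.
Top plate: 90 × 26, A = 2 340 mm², y = 339 mm, Ī = 131 820 mm⁴.
Hole (subtracted): ⌀6, A = 28.27433 mm², y = 176 mm, Ī = 63.61725 mm⁴.
Centroid: ȳ = ΣA·y / ΣA = 157.3332 mm.
Transfer each piece to the horizontal axis through the centroid using Ī + A·d² with d = y − 157.3332:
  bottom plate: d = -144.3332 mm → contributes +76 033 834 mm⁴
  web plate: d = 18.66677 mm → contributes +42 381 620 mm⁴
  top plate: d = 181.6668 mm → contributes +77 358 404 mm⁴
  hole: d = 18.66677 mm → contributes −9915.756 mm⁴
Total I = 195 763 942 mm⁴.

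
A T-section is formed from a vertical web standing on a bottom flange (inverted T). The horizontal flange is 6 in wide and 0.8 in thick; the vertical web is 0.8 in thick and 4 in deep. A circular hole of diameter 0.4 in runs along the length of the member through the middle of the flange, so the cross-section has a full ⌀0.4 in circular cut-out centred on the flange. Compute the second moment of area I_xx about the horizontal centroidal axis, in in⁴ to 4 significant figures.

Break the section into simple shapes (no overlaps), measuring from the bottom-left corner of the bounding box.
Flange: 6 × 0.8, A = 4.8 in², y = 0.4 in, Ī = 0.256 in⁴.
Web: 0.8 × 4, A = 3.2 in², y = 2.8 in, Ī = 4.26667 in⁴.
Hole (subtracted): ⌀0.4, A = 0.125664 in², y = 0.4 in, Ī = 0.00125664 in⁴.
Centroid: ȳ = ΣA·y / ΣA = 1.37532 in.
Transfer each piece to the horizontal centroidal axis using Ī + A·d² with d = y − 1.37532:
  flange: d = -0.97532 in → contributes +4.822 in⁴
  web: d = 1.42468 in → contributes +10.7617 in⁴
  hole: d = -0.97532 in → contributes −0.120794 in⁴
Total I = 15.463 in⁴.

I_xx ≈ 15.46 in⁴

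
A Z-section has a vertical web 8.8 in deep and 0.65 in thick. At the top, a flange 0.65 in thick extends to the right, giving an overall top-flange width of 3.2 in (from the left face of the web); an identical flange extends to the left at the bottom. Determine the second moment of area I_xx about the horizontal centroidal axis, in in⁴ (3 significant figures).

Split into non-overlapping primitives; take the origin at the lower-left of the bounding box.
Web: 0.65 × 8.8, A = 5.72 in², y = 4.4 in, Ī = 36.913 in⁴.
Top flange (beyond web): 2.55 × 0.65, A = 1.6575 in², y = 8.475 in, Ī = 0.058358 in⁴.
Bottom flange (beyond web): 2.55 × 0.65, A = 1.6575 in², y = 0.325 in, Ī = 0.058358 in⁴.
Centroid: ȳ = ΣA·y / ΣA = 4.4 in.
Transfer each piece to the horizontal centroidal axis using Ī + A·d² with d = y − 4.4:
  web: d = 0 in → contributes +36.913 in⁴
  top flange (beyond web): d = 4.075 in → contributes +27.582 in⁴
  bottom flange (beyond web): d = -4.075 in → contributes +27.582 in⁴
Total I = 92.077 in⁴.

I_xx ≈ 92.1 in⁴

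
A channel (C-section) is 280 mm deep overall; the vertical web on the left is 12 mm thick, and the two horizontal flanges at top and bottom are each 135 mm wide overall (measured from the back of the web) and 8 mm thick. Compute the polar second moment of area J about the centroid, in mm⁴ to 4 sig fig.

J ≈ 6.654 × 10⁷ mm⁴

Treat the section as a set of non-overlapping primitives; coordinates are from the bounding-box lower-left.
Web: 12 × 280, A = 3 360 mm², y = 140 mm, Ī = 21 952 000 mm⁴.
Top flange (beyond web): 123 × 8, A = 984 mm², y = 276 mm, Ī = 5 248 mm⁴.
Bottom flange (beyond web): 123 × 8, A = 984 mm², y = 4 mm, Ī = 5 248 mm⁴.
By symmetry the centroid is at mid-height, ȳ = 140 mm.
Transfer each piece to the centroidal x-axis using Ī + A·d² with d = y − 140:
  web: d = 0 mm → contributes +21 952 000 mm⁴
  top flange (beyond web): d = 136 mm → contributes +18 205 312 mm⁴
  bottom flange (beyond web): d = -136 mm → contributes +18 205 312 mm⁴
Total I = 58 362 624 mm⁴.
For the y-axis: x̄ = 30.9324 mm.
Repeating about the centroidal y-axis gives I_y = 8 176 152 mm⁴.
Polar second moment: J = I_x + I_y = 66 538 776 mm⁴.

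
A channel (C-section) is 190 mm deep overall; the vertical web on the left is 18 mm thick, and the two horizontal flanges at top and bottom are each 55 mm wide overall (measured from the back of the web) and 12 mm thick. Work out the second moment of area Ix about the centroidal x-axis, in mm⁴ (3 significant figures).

Ix ≈ 1.73 × 10⁷ mm⁴

Decompose the section into non-overlapping parts with the origin at the bottom-left of its bounding rectangle.
Web: 18 × 190, A = 3 420 mm², y = 95 mm, Ī = 10 288 500 mm⁴.
Top flange (beyond web): 37 × 12, A = 444 mm², y = 184 mm, Ī = 5 328 mm⁴.
Bottom flange (beyond web): 37 × 12, A = 444 mm², y = 6 mm, Ī = 5 328 mm⁴.
By symmetry the centroid is at mid-height, ȳ = 95 mm.
Transfer each piece to the centroidal x-axis using Ī + A·d² with d = y − 95:
  web: d = 0 mm → contributes +10 288 500 mm⁴
  top flange (beyond web): d = 89 mm → contributes +3 522 252 mm⁴
  bottom flange (beyond web): d = -89 mm → contributes +3 522 252 mm⁴
Total I = 17 333 004 mm⁴.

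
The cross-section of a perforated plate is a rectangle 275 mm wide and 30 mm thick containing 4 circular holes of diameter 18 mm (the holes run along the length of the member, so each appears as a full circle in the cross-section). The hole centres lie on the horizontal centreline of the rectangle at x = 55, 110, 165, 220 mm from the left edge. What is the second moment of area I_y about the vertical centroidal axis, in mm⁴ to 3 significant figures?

Split into non-overlapping primitives; take the origin at the lower-left of the bounding box.
Plate: 275 × 30, A = 8 250 mm², x = 137.5 mm, Ī = 51 992 188 mm⁴.
Hole 1 (subtracted): ⌀18, A = 254.47 mm², x = 55 mm, Ī = 5 153 mm⁴.
Hole 2 (subtracted): ⌀18, A = 254.47 mm², x = 110 mm, Ī = 5 153 mm⁴.
Hole 3 (subtracted): ⌀18, A = 254.47 mm², x = 165 mm, Ī = 5 153 mm⁴.
Hole 4 (subtracted): ⌀18, A = 254.47 mm², x = 220 mm, Ī = 5 153 mm⁴.
By symmetry the centroid is at mid-width, x̄ = 137.5 mm.
Transfer each piece to the vertical centroidal axis using Ī + A·d² with d = x − 137.5:
  plate: d = 0 mm → contributes +51 992 188 mm⁴
  hole 1: d = -82.5 mm → contributes −1 737 133 mm⁴
  hole 2: d = -27.5 mm → contributes −197 595 mm⁴
  hole 3: d = 27.5 mm → contributes −197 595 mm⁴
  hole 4: d = 82.5 mm → contributes −1 737 133 mm⁴
Total I = 48 122 732 mm⁴.

I_y ≈ 4.81 × 10⁷ mm⁴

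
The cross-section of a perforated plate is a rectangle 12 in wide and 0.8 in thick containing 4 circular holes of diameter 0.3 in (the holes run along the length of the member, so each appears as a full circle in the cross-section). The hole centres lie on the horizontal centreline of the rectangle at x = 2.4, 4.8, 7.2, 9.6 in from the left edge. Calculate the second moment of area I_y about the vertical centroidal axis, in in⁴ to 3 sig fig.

I_y ≈ 113 in⁴

Decompose the section into non-overlapping parts with the origin at the bottom-left of its bounding rectangle.
Plate: 12 × 0.8, A = 9.6 in², x = 6 in, Ī = 115.2 in⁴.
Hole 1 (subtracted): ⌀0.3, A = 0.070686 in², x = 2.4 in, Ī = 0.00039761 in⁴.
Hole 2 (subtracted): ⌀0.3, A = 0.070686 in², x = 4.8 in, Ī = 0.00039761 in⁴.
Hole 3 (subtracted): ⌀0.3, A = 0.070686 in², x = 7.2 in, Ī = 0.00039761 in⁴.
Hole 4 (subtracted): ⌀0.3, A = 0.070686 in², x = 9.6 in, Ī = 0.00039761 in⁴.
By symmetry the centroid is at mid-width, x̄ = 6 in.
Transfer each piece to the vertical centroidal axis using Ī + A·d² with d = x − 6:
  plate: d = 0 in → contributes +115.2 in⁴
  hole 1: d = -3.6 in → contributes −0.91649 in⁴
  hole 2: d = -1.2 in → contributes −0.10219 in⁴
  hole 3: d = 1.2 in → contributes −0.10219 in⁴
  hole 4: d = 3.6 in → contributes −0.91649 in⁴
Total I = 113.16 in⁴.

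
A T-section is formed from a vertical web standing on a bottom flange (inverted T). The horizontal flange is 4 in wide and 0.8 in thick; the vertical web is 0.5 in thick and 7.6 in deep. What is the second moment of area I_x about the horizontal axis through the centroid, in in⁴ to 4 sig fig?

Treat the section as a set of non-overlapping primitives; coordinates are from the bounding-box lower-left.
Flange: 4 × 0.8, A = 3.2 in², y = 0.4 in, Ī = 0.170667 in⁴.
Web: 0.5 × 7.6, A = 3.8 in², y = 4.6 in, Ī = 18.2907 in⁴.
Centroid: ȳ = ΣA·y / ΣA = 2.68 in.
Transfer each piece to the horizontal axis through the centroid using Ī + A·d² with d = y − 2.68:
  flange: d = -2.28 in → contributes +16.8055 in⁴
  web: d = 1.92 in → contributes +32.299 in⁴
Total I = 49.1045 in⁴.

I_x ≈ 49.10 in⁴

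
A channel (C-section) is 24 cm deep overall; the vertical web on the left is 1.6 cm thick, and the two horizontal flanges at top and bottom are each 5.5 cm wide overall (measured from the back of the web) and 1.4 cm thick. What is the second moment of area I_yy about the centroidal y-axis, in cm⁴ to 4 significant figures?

I_yy ≈ 86.33 cm⁴

Decompose the section into non-overlapping parts with the origin at the bottom-left of its bounding rectangle.
Web: 1.6 × 24, A = 38.4 cm², x = 0.8 cm, Ī = 8.192 cm⁴.
Top flange (beyond web): 3.9 × 1.4, A = 5.46 cm², x = 3.55 cm, Ī = 6.92055 cm⁴.
Bottom flange (beyond web): 3.9 × 1.4, A = 5.46 cm², x = 3.55 cm, Ī = 6.92055 cm⁴.
Centroid: x̄ = ΣA·x / ΣA = 1.40888 cm.
Transfer each piece to the centroidal y-axis using Ī + A·d² with d = x − 1.40888:
  web: d = -0.608881 cm → contributes +22.4283 cm⁴
  top flange (beyond web): d = 2.14112 cm → contributes +31.9513 cm⁴
  bottom flange (beyond web): d = 2.14112 cm → contributes +31.9513 cm⁴
Total I = 86.3309 cm⁴.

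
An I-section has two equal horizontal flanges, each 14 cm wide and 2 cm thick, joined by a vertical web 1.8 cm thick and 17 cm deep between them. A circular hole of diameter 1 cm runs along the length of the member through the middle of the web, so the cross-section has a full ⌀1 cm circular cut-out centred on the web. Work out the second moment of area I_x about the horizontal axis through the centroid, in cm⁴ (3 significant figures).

Split into non-overlapping primitives; take the origin at the lower-left of the bounding box.
Bottom flange: 14 × 2, A = 28 cm², y = 1 cm, Ī = 9.3333 cm⁴.
Web: 1.8 × 17, A = 30.6 cm², y = 10.5 cm, Ī = 736.95 cm⁴.
Top flange: 14 × 2, A = 28 cm², y = 20 cm, Ī = 9.3333 cm⁴.
Hole (subtracted): ⌀1, A = 0.7854 cm², y = 10.5 cm, Ī = 0.049087 cm⁴.
By symmetry the centroid is at mid-height, ȳ = 10.5 cm.
Transfer each piece to the horizontal axis through the centroid using Ī + A·d² with d = y − 10.5:
  bottom flange: d = -9.5 cm → contributes +2536.3 cm⁴
  web: d = 0 cm → contributes +736.95 cm⁴
  top flange: d = 9.5 cm → contributes +2536.3 cm⁴
  hole: d = 0 cm → contributes −0.049087 cm⁴
Total I = 5809.6 cm⁴.

I_x ≈ 5810 cm⁴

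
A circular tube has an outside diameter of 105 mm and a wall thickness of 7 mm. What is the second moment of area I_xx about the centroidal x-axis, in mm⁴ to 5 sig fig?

I_xx ≈ 2.6004 × 10⁶ mm⁴

Split into non-overlapping primitives; take the origin at the lower-left of the bounding box.
Outer circle: ⌀105, A = 8659.015 mm², y = 52.5 mm, Ī = 5 966 602 mm⁴.
Bore (subtracted): ⌀91, A = 6503.882 mm², y = 52.5 mm, Ī = 3 366 166 mm⁴.
By symmetry the centroid is at mid-height, ȳ = 52.5 mm.
All pieces are centred on the centroidal x-axis, so I = ΣĪ (holes subtracted) = 2 600 437 mm⁴.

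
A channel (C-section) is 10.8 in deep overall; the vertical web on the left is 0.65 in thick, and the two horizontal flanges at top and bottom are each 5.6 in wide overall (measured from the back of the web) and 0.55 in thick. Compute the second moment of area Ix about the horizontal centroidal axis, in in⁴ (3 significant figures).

Break the section into simple shapes (no overlaps), measuring from the bottom-left corner of the bounding box.
Web: 0.65 × 10.8, A = 7.02 in², y = 5.4 in, Ī = 68.234 in⁴.
Top flange (beyond web): 4.95 × 0.55, A = 2.7225 in², y = 10.525 in, Ī = 0.06863 in⁴.
Bottom flange (beyond web): 4.95 × 0.55, A = 2.7225 in², y = 0.275 in, Ī = 0.06863 in⁴.
By symmetry the centroid is at mid-height, ȳ = 5.4 in.
Transfer each piece to the horizontal centroidal axis using Ī + A·d² with d = y − 5.4:
  web: d = 0 in → contributes +68.234 in⁴
  top flange (beyond web): d = 5.125 in → contributes +71.577 in⁴
  bottom flange (beyond web): d = -5.125 in → contributes +71.577 in⁴
Total I = 211.39 in⁴.

Ix ≈ 211 in⁴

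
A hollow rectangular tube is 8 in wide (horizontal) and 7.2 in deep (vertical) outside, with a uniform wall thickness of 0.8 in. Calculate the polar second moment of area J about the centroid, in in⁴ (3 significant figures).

J ≈ 340 in⁴

Decompose the section into non-overlapping parts with the origin at the bottom-left of its bounding rectangle.
Outer rectangle: 8 × 7.2, A = 57.6 in², y = 3.6 in, Ī = 248.83 in⁴.
Inner void (subtracted): 6.4 × 5.6, A = 35.84 in², y = 3.6 in, Ī = 93.662 in⁴.
By symmetry the centroid is at mid-height, ȳ = 3.6 in.
All pieces are centred on the centroidal x-axis, so I = ΣĪ (holes subtracted) = 155.17 in⁴.
Repeating about the centroidal y-axis gives I_y = 184.87 in⁴.
Polar second moment: J = I_x + I_y = 340.04 in⁴.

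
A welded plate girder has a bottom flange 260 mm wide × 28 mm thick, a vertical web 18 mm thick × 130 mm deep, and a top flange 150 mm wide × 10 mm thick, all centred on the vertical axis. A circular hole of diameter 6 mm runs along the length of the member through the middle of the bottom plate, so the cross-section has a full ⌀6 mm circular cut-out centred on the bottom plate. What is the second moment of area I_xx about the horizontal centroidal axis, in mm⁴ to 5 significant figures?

Break the section into simple shapes (no overlaps), measuring from the bottom-left corner of the bounding box.
Bottom plate: 260 × 28, A = 7 280 mm², y = 14 mm, Ī = 475626.7 mm⁴.
Web plate: 18 × 130, A = 2 340 mm², y = 93 mm, Ī = 3 295 500 mm⁴.
Top plate: 150 × 10, A = 1 500 mm², y = 163 mm, Ī = 12 500 mm⁴.
Hole (subtracted): ⌀6, A = 28.27433 mm², y = 14 mm, Ī = 63.61725 mm⁴.
Centroid: ȳ = ΣA·y / ΣA = 50.81663 mm.
Transfer each piece to the horizontal centroidal axis using Ī + A·d² with d = y − 50.81663:
  bottom plate: d = -36.81663 mm → contributes +10 343 408 mm⁴
  web plate: d = 42.18337 mm → contributes +7 459 381 mm⁴
  top plate: d = 112.1834 mm → contributes +18 890 162 mm⁴
  hole: d = -36.81663 mm → contributes −38388.47 mm⁴
Total I = 36 654 563 mm⁴.

I_xx ≈ 3.6655 × 10⁷ mm⁴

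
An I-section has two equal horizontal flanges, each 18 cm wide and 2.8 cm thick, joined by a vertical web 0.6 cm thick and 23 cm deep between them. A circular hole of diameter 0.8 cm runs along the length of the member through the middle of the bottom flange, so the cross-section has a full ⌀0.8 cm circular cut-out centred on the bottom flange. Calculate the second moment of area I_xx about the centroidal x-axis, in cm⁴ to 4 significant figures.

Break the section into simple shapes (no overlaps), measuring from the bottom-left corner of the bounding box.
Bottom flange: 18 × 2.8, A = 50.4 cm², y = 1.4 cm, Ī = 32.928 cm⁴.
Web: 0.6 × 23, A = 13.8 cm², y = 14.3 cm, Ī = 608.35 cm⁴.
Top flange: 18 × 2.8, A = 50.4 cm², y = 27.2 cm, Ī = 32.928 cm⁴.
Hole (subtracted): ⌀0.8, A = 0.502655 cm², y = 1.4 cm, Ī = 0.0201062 cm⁴.
Centroid: ȳ = ΣA·y / ΣA = 14.3568 cm.
Transfer each piece to the centroidal x-axis using Ī + A·d² with d = y − 14.3568:
  bottom flange: d = -12.9568 cm → contributes +8494.05 cm⁴
  web: d = -0.0568308 cm → contributes +608.395 cm⁴
  top flange: d = 12.8432 cm → contributes +8346.26 cm⁴
  hole: d = -12.9568 cm → contributes −84.4055 cm⁴
Total I = 17364.3 cm⁴.

I_xx ≈ 1.736 × 10⁴ cm⁴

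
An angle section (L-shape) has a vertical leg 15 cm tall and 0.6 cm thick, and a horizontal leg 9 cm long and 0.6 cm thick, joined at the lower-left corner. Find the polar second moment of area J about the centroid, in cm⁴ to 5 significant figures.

J ≈ 431.71 cm⁴

Split into non-overlapping primitives; take the origin at the lower-left of the bounding box.
Vertical leg: 0.6 × 15, A = 9 cm², y = 7.5 cm, Ī = 168.75 cm⁴.
Horizontal leg (remainder): 8.4 × 0.6, A = 5.04 cm², y = 0.3 cm, Ī = 0.1512 cm⁴.
Centroid: ȳ = ΣA·y / ΣA = 4.915385 cm.
Transfer each piece to the centroidal x-axis using Ī + A·d² with d = y − 4.915385:
  vertical leg: d = 2.584615 cm → contributes +228.8721 cm⁴
  horizontal leg (remainder): d = -4.615385 cm → contributes +107.5121 cm⁴
Total I = 336.3843 cm⁴.
For the y-axis: x̄ = 1.915385 cm.
Repeating about the centroidal y-axis gives I_y = 95.32828 cm⁴.
Polar second moment: J = I_x + I_y = 431.7126 cm⁴.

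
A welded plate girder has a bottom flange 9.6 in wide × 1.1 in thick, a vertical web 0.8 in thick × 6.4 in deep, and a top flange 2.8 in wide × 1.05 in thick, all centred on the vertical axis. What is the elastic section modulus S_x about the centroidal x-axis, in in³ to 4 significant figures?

S_x ≈ 28.34 in³

Split into non-overlapping primitives; take the origin at the lower-left of the bounding box.
Bottom plate: 9.6 × 1.1, A = 10.56 in², y = 0.55 in, Ī = 1.0648 in⁴.
Web plate: 0.8 × 6.4, A = 5.12 in², y = 4.3 in, Ī = 17.4763 in⁴.
Top plate: 2.8 × 1.05, A = 2.94 in², y = 8.025 in, Ī = 0.270113 in⁴.
Centroid: ȳ = ΣA·y / ΣA = 2.76141 in.
Transfer each piece to the centroidal x-axis using Ī + A·d² with d = y − 2.76141:
  bottom plate: d = -2.21141 in → contributes +52.7068 in⁴
  web plate: d = 1.53859 in → contributes +29.5966 in⁴
  top plate: d = 5.26359 in → contributes +81.7239 in⁴
Total I = 164.027 in⁴.
Extreme fibre distance c = 5.78859 in; S = I/c = 28.3363 in³.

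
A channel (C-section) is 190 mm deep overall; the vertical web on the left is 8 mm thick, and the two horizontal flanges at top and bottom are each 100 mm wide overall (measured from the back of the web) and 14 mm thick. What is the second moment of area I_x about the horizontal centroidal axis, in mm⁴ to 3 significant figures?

I_x ≈ 2.46 × 10⁷ mm⁴

Split into non-overlapping primitives; take the origin at the lower-left of the bounding box.
Web: 8 × 190, A = 1 520 mm², y = 95 mm, Ī = 4 572 667 mm⁴.
Top flange (beyond web): 92 × 14, A = 1 288 mm², y = 183 mm, Ī = 21 037 mm⁴.
Bottom flange (beyond web): 92 × 14, A = 1 288 mm², y = 7 mm, Ī = 21 037 mm⁴.
By symmetry the centroid is at mid-height, ȳ = 95 mm.
Transfer each piece to the horizontal centroidal axis using Ī + A·d² with d = y − 95:
  web: d = 0 mm → contributes +4 572 667 mm⁴
  top flange (beyond web): d = 88 mm → contributes +9 995 309 mm⁴
  bottom flange (beyond web): d = -88 mm → contributes +9 995 309 mm⁴
Total I = 24 563 285 mm⁴.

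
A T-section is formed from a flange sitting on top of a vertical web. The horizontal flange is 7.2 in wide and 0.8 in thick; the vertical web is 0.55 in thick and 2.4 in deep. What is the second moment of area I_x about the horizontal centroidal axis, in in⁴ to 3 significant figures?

Break the section into simple shapes (no overlaps), measuring from the bottom-left corner of the bounding box.
Flange: 7.2 × 0.8, A = 5.76 in², y = 2.8 in, Ī = 0.3072 in⁴.
Web: 0.55 × 2.4, A = 1.32 in², y = 1.2 in, Ī = 0.6336 in⁴.
Centroid: ȳ = ΣA·y / ΣA = 2.5017 in.
Transfer each piece to the horizontal centroidal axis using Ī + A·d² with d = y − 2.5017:
  flange: d = 0.29831 in → contributes +0.81976 in⁴
  web: d = -1.3017 in → contributes +2.8702 in⁴
Total I = 3.69 in⁴.

I_x ≈ 3.69 in⁴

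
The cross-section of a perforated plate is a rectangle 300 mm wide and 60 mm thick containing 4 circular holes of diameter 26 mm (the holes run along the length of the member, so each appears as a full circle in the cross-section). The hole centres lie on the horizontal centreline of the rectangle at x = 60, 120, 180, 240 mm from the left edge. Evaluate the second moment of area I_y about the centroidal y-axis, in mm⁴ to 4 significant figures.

I_y ≈ 1.254 × 10⁸ mm⁴

Decompose the section into non-overlapping parts with the origin at the bottom-left of its bounding rectangle.
Plate: 300 × 60, A = 18 000 mm², x = 150 mm, Ī = 135 000 000 mm⁴.
Hole 1 (subtracted): ⌀26, A = 530.929 mm², x = 60 mm, Ī = 22431.8 mm⁴.
Hole 2 (subtracted): ⌀26, A = 530.929 mm², x = 120 mm, Ī = 22431.8 mm⁴.
Hole 3 (subtracted): ⌀26, A = 530.929 mm², x = 180 mm, Ī = 22431.8 mm⁴.
Hole 4 (subtracted): ⌀26, A = 530.929 mm², x = 240 mm, Ī = 22431.8 mm⁴.
By symmetry the centroid is at mid-width, x̄ = 150 mm.
Transfer each piece to the centroidal y-axis using Ī + A·d² with d = x − 150:
  plate: d = 0 mm → contributes +135 000 000 mm⁴
  hole 1: d = -90 mm → contributes −4 322 958 mm⁴
  hole 2: d = -30 mm → contributes −500 268 mm⁴
  hole 3: d = 30 mm → contributes −500 268 mm⁴
  hole 4: d = 90 mm → contributes −4 322 958 mm⁴
Total I = 125 353 548 mm⁴.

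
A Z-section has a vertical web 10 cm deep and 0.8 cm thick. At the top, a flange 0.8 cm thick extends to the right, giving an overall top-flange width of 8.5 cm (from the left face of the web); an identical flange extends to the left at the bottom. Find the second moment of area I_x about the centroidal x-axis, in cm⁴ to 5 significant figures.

I_x ≈ 328.01 cm⁴

Treat the section as a set of non-overlapping primitives; coordinates are from the bounding-box lower-left.
Web: 0.8 × 10, A = 8 cm², y = 5 cm, Ī = 66.66667 cm⁴.
Top flange (beyond web): 7.7 × 0.8, A = 6.16 cm², y = 9.6 cm, Ī = 0.3285333 cm⁴.
Bottom flange (beyond web): 7.7 × 0.8, A = 6.16 cm², y = 0.4 cm, Ī = 0.3285333 cm⁴.
Centroid: ȳ = ΣA·y / ΣA = 5 cm.
Transfer each piece to the centroidal x-axis using Ī + A·d² with d = y − 5:
  web: d = 0 cm → contributes +66.66667 cm⁴
  top flange (beyond web): d = 4.6 cm → contributes +130.6741 cm⁴
  bottom flange (beyond web): d = -4.6 cm → contributes +130.6741 cm⁴
Total I = 328.0149 cm⁴.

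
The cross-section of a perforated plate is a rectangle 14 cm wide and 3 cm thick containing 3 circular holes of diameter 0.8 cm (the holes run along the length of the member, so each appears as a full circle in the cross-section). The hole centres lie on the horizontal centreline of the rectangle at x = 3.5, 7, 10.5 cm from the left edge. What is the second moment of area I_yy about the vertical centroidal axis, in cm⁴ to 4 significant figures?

I_yy ≈ 673.6 cm⁴

Split into non-overlapping primitives; take the origin at the lower-left of the bounding box.
Plate: 14 × 3, A = 42 cm², x = 7 cm, Ī = 686 cm⁴.
Hole 1 (subtracted): ⌀0.8, A = 0.502655 cm², x = 3.5 cm, Ī = 0.0201062 cm⁴.
Hole 2 (subtracted): ⌀0.8, A = 0.502655 cm², x = 7 cm, Ī = 0.0201062 cm⁴.
Hole 3 (subtracted): ⌀0.8, A = 0.502655 cm², x = 10.5 cm, Ī = 0.0201062 cm⁴.
By symmetry the centroid is at mid-width, x̄ = 7 cm.
Transfer each piece to the vertical centroidal axis using Ī + A·d² with d = x − 7:
  plate: d = 0 cm → contributes +686 cm⁴
  hole 1: d = -3.5 cm → contributes −6.17763 cm⁴
  hole 2: d = 0 cm → contributes −0.0201062 cm⁴
  hole 3: d = 3.5 cm → contributes −6.17763 cm⁴
Total I = 673.625 cm⁴.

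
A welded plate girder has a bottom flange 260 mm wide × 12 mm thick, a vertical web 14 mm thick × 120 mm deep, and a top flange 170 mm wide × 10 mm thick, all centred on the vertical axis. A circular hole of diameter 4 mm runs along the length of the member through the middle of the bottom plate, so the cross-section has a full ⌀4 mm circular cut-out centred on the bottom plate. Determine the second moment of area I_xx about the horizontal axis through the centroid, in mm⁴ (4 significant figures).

Break the section into simple shapes (no overlaps), measuring from the bottom-left corner of the bounding box.
Bottom plate: 260 × 12, A = 3 120 mm², y = 6 mm, Ī = 37 440 mm⁴.
Web plate: 14 × 120, A = 1 680 mm², y = 72 mm, Ī = 2 016 000 mm⁴.
Top plate: 170 × 10, A = 1 700 mm², y = 137 mm, Ī = 14166.7 mm⁴.
Hole (subtracted): ⌀4, A = 12.5664 mm², y = 6 mm, Ī = 12.5664 mm⁴.
Centroid: ȳ = ΣA·y / ΣA = 57.4194 mm.
Transfer each piece to the horizontal axis through the centroid using Ī + A·d² with d = y − 57.4194:
  bottom plate: d = -51.4194 mm → contributes +8 286 581 mm⁴
  web plate: d = 14.5806 mm → contributes +2 373 157 mm⁴
  top plate: d = 79.5806 mm → contributes +10 780 387 mm⁴
  hole: d = -51.4194 mm → contributes −33237.5 mm⁴
Total I = 21 406 888 mm⁴.

I_xx ≈ 2.141 × 10⁷ mm⁴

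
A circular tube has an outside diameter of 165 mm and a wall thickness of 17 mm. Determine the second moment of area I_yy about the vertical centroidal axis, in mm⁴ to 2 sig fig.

I_yy ≈ 2.2 × 10⁷ mm⁴

Break the section into simple shapes (no overlaps), measuring from the bottom-left corner of the bounding box.
Outer circle: ⌀165, A = 21 382 mm², x = 82.5 mm, Ī = 36 383 601 mm⁴.
Bore (subtracted): ⌀131, A = 13 478 mm², x = 82.5 mm, Ī = 14 456 231 mm⁴.
By symmetry the centroid is at mid-width, x̄ = 82.5 mm.
All pieces are centred on the vertical centroidal axis, so I = ΣĪ (holes subtracted) = 21 927 370 mm⁴.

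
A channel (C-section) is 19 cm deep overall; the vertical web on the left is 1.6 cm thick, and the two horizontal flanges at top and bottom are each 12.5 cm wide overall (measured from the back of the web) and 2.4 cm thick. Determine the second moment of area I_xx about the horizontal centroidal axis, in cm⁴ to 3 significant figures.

I_xx ≈ 4540 cm⁴

Decompose the section into non-overlapping parts with the origin at the bottom-left of its bounding rectangle.
Web: 1.6 × 19, A = 30.4 cm², y = 9.5 cm, Ī = 914.53 cm⁴.
Top flange (beyond web): 10.9 × 2.4, A = 26.16 cm², y = 17.8 cm, Ī = 12.557 cm⁴.
Bottom flange (beyond web): 10.9 × 2.4, A = 26.16 cm², y = 1.2 cm, Ī = 12.557 cm⁴.
By symmetry the centroid is at mid-height, ȳ = 9.5 cm.
Transfer each piece to the horizontal centroidal axis using Ī + A·d² with d = y − 9.5:
  web: d = 0 cm → contributes +914.53 cm⁴
  top flange (beyond web): d = 8.3 cm → contributes +1814.7 cm⁴
  bottom flange (beyond web): d = -8.3 cm → contributes +1814.7 cm⁴
Total I = 4 544 cm⁴.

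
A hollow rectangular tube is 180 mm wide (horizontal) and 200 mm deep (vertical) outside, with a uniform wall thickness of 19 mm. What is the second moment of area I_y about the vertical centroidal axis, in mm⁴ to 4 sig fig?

Break the section into simple shapes (no overlaps), measuring from the bottom-left corner of the bounding box.
Outer rectangle: 180 × 200, A = 36 000 mm², x = 90 mm, Ī = 97 200 000 mm⁴.
Inner void (subtracted): 142 × 162, A = 23 004 mm², x = 90 mm, Ī = 38 654 388 mm⁴.
By symmetry the centroid is at mid-width, x̄ = 90 mm.
All pieces are centred on the vertical centroidal axis, so I = ΣĪ (holes subtracted) = 58 545 612 mm⁴.

I_y ≈ 5.855 × 10⁷ mm⁴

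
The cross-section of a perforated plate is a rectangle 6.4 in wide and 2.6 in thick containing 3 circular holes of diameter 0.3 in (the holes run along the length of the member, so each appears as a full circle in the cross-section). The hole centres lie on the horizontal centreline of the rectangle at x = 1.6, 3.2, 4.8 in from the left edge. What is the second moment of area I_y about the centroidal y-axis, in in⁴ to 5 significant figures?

Treat the section as a set of non-overlapping primitives; coordinates are from the bounding-box lower-left.
Plate: 6.4 × 2.6, A = 16.64 in², x = 3.2 in, Ī = 56.79787 in⁴.
Hole 1 (subtracted): ⌀0.3, A = 0.07068583 in², x = 1.6 in, Ī = 0.0003976078 in⁴.
Hole 2 (subtracted): ⌀0.3, A = 0.07068583 in², x = 3.2 in, Ī = 0.0003976078 in⁴.
Hole 3 (subtracted): ⌀0.3, A = 0.07068583 in², x = 4.8 in, Ī = 0.0003976078 in⁴.
By symmetry the centroid is at mid-width, x̄ = 3.2 in.
Transfer each piece to the centroidal y-axis using Ī + A·d² with d = x − 3.2:
  plate: d = 0 in → contributes +56.79787 in⁴
  hole 1: d = -1.6 in → contributes −0.1813533 in⁴
  hole 2: d = 0 in → contributes −0.0003976078 in⁴
  hole 3: d = 1.6 in → contributes −0.1813533 in⁴
Total I = 56.43476 in⁴.

I_y ≈ 56.435 in⁴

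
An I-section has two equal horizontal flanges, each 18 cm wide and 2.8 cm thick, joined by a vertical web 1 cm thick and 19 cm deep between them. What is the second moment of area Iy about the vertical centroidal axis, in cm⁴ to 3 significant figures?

Break the section into simple shapes (no overlaps), measuring from the bottom-left corner of the bounding box.
Bottom flange: 18 × 2.8, A = 50.4 cm², x = 9 cm, Ī = 1360.8 cm⁴.
Web: 1 × 19, A = 19 cm², x = 9 cm, Ī = 1.5833 cm⁴.
Top flange: 18 × 2.8, A = 50.4 cm², x = 9 cm, Ī = 1360.8 cm⁴.
By symmetry the centroid is at mid-width, x̄ = 9 cm.
All pieces are centred on the vertical centroidal axis, so I = ΣĪ = 2723.2 cm⁴.

Iy ≈ 2720 cm⁴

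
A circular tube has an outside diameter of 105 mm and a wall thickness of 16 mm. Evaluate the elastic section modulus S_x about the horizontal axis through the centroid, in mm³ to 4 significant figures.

S_x ≈ 8.710 × 10⁴ mm³

Decompose the section into non-overlapping parts with the origin at the bottom-left of its bounding rectangle.
Outer circle: ⌀105, A = 8659.01 mm², y = 52.5 mm, Ī = 5 966 602 mm⁴.
Bore (subtracted): ⌀73, A = 4185.39 mm², y = 52.5 mm, Ī = 1 393 995 mm⁴.
By symmetry the centroid is at mid-height, ȳ = 52.5 mm.
All pieces are centred on the horizontal axis through the centroid, so I = ΣĪ (holes subtracted) = 4 572 607 mm⁴.
Extreme fibre distance c = 52.5 mm; S = I/c = 87097.3 mm³.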